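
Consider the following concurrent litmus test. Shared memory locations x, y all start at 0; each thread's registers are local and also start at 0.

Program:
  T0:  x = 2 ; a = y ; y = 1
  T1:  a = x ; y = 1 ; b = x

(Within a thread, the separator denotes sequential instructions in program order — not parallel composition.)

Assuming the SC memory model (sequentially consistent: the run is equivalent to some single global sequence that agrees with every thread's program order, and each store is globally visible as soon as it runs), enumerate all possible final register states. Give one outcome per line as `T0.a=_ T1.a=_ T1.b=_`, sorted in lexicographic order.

outcome vector order: (T0.a,T1.a,T1.b)
|SC outcomes| = 5

T0.a=0 T1.a=0 T1.b=2
T0.a=0 T1.a=2 T1.b=2
T0.a=1 T1.a=0 T1.b=0
T0.a=1 T1.a=0 T1.b=2
T0.a=1 T1.a=2 T1.b=2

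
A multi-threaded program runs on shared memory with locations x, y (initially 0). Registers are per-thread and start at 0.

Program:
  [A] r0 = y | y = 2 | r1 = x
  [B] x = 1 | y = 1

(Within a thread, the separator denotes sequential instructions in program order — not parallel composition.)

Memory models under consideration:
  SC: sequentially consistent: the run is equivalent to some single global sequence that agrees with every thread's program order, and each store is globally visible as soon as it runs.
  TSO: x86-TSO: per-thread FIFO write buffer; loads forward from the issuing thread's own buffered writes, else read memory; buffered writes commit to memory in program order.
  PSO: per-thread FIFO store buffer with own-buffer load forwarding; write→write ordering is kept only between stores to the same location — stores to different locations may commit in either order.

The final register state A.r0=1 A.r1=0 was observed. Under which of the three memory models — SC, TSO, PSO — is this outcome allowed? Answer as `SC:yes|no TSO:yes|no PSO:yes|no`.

outcome vector order: (A.r0,A.r1)
SC: 3 outcomes — {(0,0); (0,1); (1,1)}
TSO: 3 outcomes — {(0,0); (0,1); (1,1)}
PSO: 4 outcomes — {(0,0); (0,1); (1,0); (1,1)}
target (1,0) ∈ {PSO}

SC:no TSO:no PSO:yes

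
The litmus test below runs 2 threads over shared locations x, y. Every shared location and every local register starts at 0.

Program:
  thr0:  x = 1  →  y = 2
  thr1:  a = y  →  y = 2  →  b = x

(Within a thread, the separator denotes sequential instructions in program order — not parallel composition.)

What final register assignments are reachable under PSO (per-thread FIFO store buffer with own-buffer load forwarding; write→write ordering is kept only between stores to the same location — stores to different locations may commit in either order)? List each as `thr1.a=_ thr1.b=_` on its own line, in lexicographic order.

thr1.a=0 thr1.b=0
thr1.a=0 thr1.b=1
thr1.a=2 thr1.b=0
thr1.a=2 thr1.b=1

outcome vector order: (thr1.a,thr1.b)
|PSO outcomes| = 4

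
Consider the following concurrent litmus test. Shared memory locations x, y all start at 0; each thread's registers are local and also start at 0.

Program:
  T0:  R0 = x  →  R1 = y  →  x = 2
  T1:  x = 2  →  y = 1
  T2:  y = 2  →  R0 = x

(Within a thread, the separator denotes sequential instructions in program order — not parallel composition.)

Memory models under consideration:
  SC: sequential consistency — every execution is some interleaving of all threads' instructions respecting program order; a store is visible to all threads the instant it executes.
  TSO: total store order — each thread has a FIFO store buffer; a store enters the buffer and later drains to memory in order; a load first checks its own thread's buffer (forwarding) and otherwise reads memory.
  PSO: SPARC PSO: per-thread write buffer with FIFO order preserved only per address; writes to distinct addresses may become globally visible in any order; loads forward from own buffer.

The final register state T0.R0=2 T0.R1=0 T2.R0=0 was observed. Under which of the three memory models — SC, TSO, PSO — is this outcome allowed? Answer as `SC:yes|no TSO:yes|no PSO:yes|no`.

SC:no TSO:yes PSO:yes

outcome vector order: (T0.R0,T0.R1,T2.R0)
SC (11): 000 002 010 012 020 022 202 210 212 220 222
TSO (12): 000 002 010 012 020 022 200 202 210 212 220 222
PSO (12): 000 002 010 012 020 022 200 202 210 212 220 222
target 200 ∈ {TSO,PSO}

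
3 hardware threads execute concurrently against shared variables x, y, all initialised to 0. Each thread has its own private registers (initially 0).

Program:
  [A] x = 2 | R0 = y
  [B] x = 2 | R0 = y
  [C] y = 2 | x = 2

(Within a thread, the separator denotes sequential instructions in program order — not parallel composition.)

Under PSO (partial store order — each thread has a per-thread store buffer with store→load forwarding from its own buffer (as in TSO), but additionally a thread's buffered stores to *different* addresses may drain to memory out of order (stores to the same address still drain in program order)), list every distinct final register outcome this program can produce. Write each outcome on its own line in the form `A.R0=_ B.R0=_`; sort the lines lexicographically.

outcome vector order: (A.R0,B.R0)
|PSO outcomes| = 4

A.R0=0 B.R0=0
A.R0=0 B.R0=2
A.R0=2 B.R0=0
A.R0=2 B.R0=2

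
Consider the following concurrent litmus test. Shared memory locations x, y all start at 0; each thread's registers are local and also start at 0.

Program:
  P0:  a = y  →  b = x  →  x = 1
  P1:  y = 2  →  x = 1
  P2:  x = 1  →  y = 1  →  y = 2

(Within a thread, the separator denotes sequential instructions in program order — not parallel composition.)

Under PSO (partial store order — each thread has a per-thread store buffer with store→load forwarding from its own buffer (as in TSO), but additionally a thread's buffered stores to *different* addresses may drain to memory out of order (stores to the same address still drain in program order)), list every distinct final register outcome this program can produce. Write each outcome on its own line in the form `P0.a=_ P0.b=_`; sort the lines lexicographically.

outcome vector order: (P0.a,P0.b)
|PSO outcomes| = 6

P0.a=0 P0.b=0
P0.a=0 P0.b=1
P0.a=1 P0.b=0
P0.a=1 P0.b=1
P0.a=2 P0.b=0
P0.a=2 P0.b=1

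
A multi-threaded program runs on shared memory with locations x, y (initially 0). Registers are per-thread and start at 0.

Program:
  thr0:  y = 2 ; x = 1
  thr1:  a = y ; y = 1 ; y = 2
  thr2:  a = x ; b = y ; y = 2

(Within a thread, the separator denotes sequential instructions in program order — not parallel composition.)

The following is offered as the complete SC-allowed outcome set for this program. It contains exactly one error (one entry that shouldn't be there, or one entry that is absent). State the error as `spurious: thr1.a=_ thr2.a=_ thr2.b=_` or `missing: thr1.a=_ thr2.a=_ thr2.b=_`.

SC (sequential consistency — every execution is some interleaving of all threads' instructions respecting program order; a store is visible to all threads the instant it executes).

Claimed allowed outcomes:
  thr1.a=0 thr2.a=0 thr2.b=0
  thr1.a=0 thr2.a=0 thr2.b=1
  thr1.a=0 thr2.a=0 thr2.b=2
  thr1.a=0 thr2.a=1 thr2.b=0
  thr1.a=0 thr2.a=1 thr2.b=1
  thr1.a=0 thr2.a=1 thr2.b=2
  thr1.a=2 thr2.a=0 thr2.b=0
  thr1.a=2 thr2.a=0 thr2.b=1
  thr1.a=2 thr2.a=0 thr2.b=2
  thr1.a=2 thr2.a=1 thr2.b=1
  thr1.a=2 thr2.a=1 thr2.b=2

outcome vector order: (thr1.a,thr2.a,thr2.b)
[SC] allowed = {(0,0,0) (0,0,1) (0,0,2) (0,1,1) (0,1,2) (2,0,0) (2,0,1) (2,0,2) (2,1,1) (2,1,2)}
claimed∖SC = {(0,1,0)}

spurious: thr1.a=0 thr2.a=1 thr2.b=0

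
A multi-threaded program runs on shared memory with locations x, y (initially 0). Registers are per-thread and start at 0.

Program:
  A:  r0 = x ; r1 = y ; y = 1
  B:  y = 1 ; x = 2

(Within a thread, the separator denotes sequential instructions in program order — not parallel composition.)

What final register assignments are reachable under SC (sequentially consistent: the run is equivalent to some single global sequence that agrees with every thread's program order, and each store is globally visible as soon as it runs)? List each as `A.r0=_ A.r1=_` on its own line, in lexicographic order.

outcome vector order: (A.r0,A.r1)
|SC outcomes| = 3

A.r0=0 A.r1=0
A.r0=0 A.r1=1
A.r0=2 A.r1=1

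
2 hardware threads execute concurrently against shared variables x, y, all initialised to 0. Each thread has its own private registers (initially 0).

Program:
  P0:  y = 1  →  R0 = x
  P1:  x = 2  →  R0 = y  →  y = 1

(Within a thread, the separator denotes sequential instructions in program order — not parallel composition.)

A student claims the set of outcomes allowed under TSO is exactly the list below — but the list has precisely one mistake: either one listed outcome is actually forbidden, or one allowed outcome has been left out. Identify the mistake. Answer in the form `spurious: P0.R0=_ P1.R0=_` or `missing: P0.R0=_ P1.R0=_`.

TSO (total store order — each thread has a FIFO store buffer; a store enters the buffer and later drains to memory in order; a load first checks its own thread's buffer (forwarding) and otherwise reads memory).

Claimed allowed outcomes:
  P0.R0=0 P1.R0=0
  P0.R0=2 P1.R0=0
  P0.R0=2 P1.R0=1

missing: P0.R0=0 P1.R0=1

outcome vector order: (P0.R0,P1.R0)
[TSO] allowed = {00; 01; 20; 21}
TSO∖claimed = {01}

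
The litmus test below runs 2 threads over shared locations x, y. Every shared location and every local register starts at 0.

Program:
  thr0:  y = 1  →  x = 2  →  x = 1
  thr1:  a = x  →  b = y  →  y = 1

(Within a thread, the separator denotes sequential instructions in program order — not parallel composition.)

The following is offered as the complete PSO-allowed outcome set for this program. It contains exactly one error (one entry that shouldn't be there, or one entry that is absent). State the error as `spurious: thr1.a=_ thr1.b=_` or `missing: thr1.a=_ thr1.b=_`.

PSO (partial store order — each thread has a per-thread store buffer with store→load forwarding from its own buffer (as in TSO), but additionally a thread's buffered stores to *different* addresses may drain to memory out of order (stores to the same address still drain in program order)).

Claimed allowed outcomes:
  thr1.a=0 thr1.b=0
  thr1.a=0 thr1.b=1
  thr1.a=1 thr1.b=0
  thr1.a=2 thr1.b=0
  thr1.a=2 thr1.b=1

outcome vector order: (thr1.a,thr1.b)
[PSO] allowed = {00; 01; 10; 11; 20; 21}
PSO∖claimed = {11}

missing: thr1.a=1 thr1.b=1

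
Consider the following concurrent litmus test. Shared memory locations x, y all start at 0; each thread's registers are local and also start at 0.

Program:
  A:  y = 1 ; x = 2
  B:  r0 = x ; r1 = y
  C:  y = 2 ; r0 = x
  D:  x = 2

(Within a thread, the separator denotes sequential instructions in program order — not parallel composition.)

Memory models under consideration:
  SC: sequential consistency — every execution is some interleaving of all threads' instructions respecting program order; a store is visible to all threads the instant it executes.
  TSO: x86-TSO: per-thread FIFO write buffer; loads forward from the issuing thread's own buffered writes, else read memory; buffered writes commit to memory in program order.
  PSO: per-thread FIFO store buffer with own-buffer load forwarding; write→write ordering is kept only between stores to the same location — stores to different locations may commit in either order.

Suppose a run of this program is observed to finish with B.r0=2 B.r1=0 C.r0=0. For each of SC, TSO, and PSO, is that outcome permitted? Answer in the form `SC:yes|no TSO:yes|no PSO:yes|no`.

outcome vector order: (B.r0,B.r1,C.r0)
SC: 11 outcomes — {(0,0,0), (0,0,2), (0,1,0), (0,1,2), (0,2,0), (0,2,2), (2,0,2), (2,1,0), (2,1,2), (2,2,0), (2,2,2)}
TSO: 12 outcomes — {(0,0,0), (0,0,2), (0,1,0), (0,1,2), (0,2,0), (0,2,2), (2,0,0), (2,0,2), (2,1,0), (2,1,2), (2,2,0), (2,2,2)}
PSO: 12 outcomes — {(0,0,0), (0,0,2), (0,1,0), (0,1,2), (0,2,0), (0,2,2), (2,0,0), (2,0,2), (2,1,0), (2,1,2), (2,2,0), (2,2,2)}
target (2,0,0) ∈ {TSO,PSO}

SC:no TSO:yes PSO:yes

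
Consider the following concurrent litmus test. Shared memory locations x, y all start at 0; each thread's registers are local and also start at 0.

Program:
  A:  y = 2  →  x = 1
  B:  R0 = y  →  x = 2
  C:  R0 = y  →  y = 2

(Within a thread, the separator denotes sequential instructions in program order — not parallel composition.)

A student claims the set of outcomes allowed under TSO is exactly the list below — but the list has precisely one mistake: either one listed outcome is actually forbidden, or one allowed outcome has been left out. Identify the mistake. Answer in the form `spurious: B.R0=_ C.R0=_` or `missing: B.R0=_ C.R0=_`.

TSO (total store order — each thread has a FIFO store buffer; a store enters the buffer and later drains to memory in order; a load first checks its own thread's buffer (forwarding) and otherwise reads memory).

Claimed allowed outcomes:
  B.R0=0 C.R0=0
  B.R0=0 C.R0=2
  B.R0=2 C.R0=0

outcome vector order: (B.R0,C.R0)
TSO (4): 0/0, 0/2, 2/0, 2/2
TSO∖claimed = {2/2}

missing: B.R0=2 C.R0=2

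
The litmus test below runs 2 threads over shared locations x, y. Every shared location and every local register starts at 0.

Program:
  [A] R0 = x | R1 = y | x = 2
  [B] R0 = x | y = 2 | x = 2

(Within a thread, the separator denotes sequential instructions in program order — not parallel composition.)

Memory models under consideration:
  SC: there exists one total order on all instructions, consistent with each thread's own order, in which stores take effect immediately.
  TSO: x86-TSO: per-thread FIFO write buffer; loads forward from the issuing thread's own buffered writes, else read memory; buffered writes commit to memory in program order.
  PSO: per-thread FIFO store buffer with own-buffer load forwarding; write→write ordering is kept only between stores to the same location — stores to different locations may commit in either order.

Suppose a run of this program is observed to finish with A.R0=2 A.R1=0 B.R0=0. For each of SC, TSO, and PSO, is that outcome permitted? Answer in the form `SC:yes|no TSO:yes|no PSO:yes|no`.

SC:no TSO:no PSO:yes

outcome vector order: (A.R0,A.R1,B.R0)
[SC] allowed = {(0,0,0), (0,0,2), (0,2,0), (2,2,0)}
[TSO] allowed = {(0,0,0), (0,0,2), (0,2,0), (2,2,0)}
[PSO] allowed = {(0,0,0), (0,0,2), (0,2,0), (2,0,0), (2,2,0)}
target (2,0,0) ∈ {PSO}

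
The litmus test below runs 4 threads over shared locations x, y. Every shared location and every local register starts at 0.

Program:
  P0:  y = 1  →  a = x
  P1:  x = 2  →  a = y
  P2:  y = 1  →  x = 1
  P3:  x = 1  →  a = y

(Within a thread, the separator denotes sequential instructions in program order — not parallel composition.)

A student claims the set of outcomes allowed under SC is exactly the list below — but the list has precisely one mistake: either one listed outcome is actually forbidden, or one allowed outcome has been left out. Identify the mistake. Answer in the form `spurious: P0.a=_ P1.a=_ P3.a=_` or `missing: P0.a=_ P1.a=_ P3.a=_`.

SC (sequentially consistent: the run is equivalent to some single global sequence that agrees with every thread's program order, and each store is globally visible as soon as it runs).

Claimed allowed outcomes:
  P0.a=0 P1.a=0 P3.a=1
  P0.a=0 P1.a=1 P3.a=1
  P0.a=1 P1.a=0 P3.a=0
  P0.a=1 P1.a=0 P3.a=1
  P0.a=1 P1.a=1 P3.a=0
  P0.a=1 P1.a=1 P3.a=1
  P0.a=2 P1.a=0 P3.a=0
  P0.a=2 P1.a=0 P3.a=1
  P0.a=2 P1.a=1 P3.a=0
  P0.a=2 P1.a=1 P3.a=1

outcome vector order: (P0.a,P1.a,P3.a)
SC: 9 outcomes — {(0,1,1); (1,0,0); (1,0,1); (1,1,0); (1,1,1); (2,0,0); (2,0,1); (2,1,0); (2,1,1)}
claimed∖SC = {(0,0,1)}

spurious: P0.a=0 P1.a=0 P3.a=1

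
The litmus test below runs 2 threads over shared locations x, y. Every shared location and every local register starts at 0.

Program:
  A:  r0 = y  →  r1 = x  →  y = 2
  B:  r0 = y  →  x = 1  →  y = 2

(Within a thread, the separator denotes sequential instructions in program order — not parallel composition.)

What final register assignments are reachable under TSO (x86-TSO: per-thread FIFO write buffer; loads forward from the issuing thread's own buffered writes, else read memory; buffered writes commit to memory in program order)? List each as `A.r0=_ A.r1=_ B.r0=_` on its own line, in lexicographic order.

A.r0=0 A.r1=0 B.r0=0
A.r0=0 A.r1=0 B.r0=2
A.r0=0 A.r1=1 B.r0=0
A.r0=2 A.r1=1 B.r0=0

outcome vector order: (A.r0,A.r1,B.r0)
|TSO outcomes| = 4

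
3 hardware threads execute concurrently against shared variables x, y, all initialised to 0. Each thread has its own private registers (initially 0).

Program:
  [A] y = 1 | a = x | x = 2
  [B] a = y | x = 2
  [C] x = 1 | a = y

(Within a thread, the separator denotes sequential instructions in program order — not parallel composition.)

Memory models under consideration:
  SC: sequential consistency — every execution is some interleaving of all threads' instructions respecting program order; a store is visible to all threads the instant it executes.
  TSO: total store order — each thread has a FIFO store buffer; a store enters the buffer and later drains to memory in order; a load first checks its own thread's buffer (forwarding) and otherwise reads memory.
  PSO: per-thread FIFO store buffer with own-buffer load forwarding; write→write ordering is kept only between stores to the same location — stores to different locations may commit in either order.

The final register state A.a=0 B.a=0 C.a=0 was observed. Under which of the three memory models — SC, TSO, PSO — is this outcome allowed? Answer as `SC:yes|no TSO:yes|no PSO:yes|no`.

outcome vector order: (A.a,B.a,C.a)
SC: 10 outcomes — {(0,0,1), (0,1,1), (1,0,0), (1,0,1), (1,1,0), (1,1,1), (2,0,0), (2,0,1), (2,1,0), (2,1,1)}
TSO: 12 outcomes — {(0,0,0), (0,0,1), (0,1,0), (0,1,1), (1,0,0), (1,0,1), (1,1,0), (1,1,1), (2,0,0), (2,0,1), (2,1,0), (2,1,1)}
PSO: 12 outcomes — {(0,0,0), (0,0,1), (0,1,0), (0,1,1), (1,0,0), (1,0,1), (1,1,0), (1,1,1), (2,0,0), (2,0,1), (2,1,0), (2,1,1)}
target (0,0,0) ∈ {TSO,PSO}

SC:no TSO:yes PSO:yes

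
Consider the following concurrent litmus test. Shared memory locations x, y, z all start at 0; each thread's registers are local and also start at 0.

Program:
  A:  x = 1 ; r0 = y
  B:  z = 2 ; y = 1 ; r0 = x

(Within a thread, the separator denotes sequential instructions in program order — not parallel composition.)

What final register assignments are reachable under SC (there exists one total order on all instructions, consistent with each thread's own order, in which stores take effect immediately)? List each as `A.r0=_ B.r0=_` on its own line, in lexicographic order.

A.r0=0 B.r0=1
A.r0=1 B.r0=0
A.r0=1 B.r0=1

outcome vector order: (A.r0,B.r0)
|SC outcomes| = 3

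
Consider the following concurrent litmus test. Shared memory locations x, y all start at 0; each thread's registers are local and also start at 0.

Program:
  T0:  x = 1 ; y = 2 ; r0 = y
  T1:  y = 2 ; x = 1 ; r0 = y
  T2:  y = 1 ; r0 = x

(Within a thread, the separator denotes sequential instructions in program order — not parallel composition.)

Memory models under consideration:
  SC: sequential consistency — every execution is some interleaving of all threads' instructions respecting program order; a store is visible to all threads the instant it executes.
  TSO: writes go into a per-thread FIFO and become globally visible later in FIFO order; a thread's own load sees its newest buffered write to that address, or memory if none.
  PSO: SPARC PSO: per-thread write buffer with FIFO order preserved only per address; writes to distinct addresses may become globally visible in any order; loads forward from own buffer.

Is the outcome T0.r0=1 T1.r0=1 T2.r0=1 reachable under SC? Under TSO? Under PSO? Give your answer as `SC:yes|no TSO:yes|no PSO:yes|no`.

outcome vector order: (T0.r0,T1.r0,T2.r0)
[SC] allowed = {1/1/1; 1/2/1; 2/1/0; 2/1/1; 2/2/0; 2/2/1}
[TSO] allowed = {1/1/0; 1/1/1; 1/2/0; 1/2/1; 2/1/0; 2/1/1; 2/2/0; 2/2/1}
[PSO] allowed = {1/1/0; 1/1/1; 1/2/0; 1/2/1; 2/1/0; 2/1/1; 2/2/0; 2/2/1}
target 1/1/1 ∈ {SC,TSO,PSO}

SC:yes TSO:yes PSO:yes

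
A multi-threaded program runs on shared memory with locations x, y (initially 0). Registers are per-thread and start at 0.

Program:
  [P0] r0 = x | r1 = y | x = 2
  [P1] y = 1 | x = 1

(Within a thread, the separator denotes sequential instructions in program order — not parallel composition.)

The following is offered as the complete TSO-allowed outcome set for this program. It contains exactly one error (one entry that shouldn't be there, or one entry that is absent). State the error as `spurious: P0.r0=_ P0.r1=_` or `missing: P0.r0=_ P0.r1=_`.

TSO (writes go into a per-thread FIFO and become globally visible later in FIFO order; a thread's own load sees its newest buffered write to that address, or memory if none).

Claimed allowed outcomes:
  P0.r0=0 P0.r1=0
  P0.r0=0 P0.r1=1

outcome vector order: (P0.r0,P0.r1)
TSO (3): <0 0> <0 1> <1 1>
TSO∖claimed = {<1 1>}

missing: P0.r0=1 P0.r1=1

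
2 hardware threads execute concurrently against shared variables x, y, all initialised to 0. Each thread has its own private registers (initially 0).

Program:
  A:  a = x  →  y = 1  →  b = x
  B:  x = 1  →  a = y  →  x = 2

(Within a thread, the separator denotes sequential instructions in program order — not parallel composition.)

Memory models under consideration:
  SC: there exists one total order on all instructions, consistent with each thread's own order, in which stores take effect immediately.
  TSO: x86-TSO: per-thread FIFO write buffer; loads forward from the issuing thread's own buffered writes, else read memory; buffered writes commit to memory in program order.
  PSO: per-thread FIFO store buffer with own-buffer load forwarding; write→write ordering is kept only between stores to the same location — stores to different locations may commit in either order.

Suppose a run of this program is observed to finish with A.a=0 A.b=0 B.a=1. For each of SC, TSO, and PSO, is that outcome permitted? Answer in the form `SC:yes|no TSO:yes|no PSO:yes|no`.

SC:yes TSO:yes PSO:yes

outcome vector order: (A.a,A.b,B.a)
SC (10): 0/0/1; 0/1/0; 0/1/1; 0/2/0; 0/2/1; 1/1/0; 1/1/1; 1/2/0; 1/2/1; 2/2/0
TSO (11): 0/0/0; 0/0/1; 0/1/0; 0/1/1; 0/2/0; 0/2/1; 1/1/0; 1/1/1; 1/2/0; 1/2/1; 2/2/0
PSO (11): 0/0/0; 0/0/1; 0/1/0; 0/1/1; 0/2/0; 0/2/1; 1/1/0; 1/1/1; 1/2/0; 1/2/1; 2/2/0
target 0/0/1 ∈ {SC,TSO,PSO}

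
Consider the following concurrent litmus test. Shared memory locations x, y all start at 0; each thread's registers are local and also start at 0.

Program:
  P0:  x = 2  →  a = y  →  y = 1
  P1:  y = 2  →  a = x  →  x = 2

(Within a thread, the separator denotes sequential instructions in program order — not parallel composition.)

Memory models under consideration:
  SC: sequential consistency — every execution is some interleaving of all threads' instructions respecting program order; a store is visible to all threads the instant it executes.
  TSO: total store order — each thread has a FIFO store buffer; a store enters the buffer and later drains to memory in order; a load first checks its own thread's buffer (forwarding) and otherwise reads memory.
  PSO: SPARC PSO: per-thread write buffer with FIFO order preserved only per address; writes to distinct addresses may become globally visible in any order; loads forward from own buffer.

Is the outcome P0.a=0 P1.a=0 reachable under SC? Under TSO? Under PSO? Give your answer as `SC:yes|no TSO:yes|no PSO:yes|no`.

outcome vector order: (P0.a,P1.a)
SC (3): <0 2> <2 0> <2 2>
TSO (4): <0 0> <0 2> <2 0> <2 2>
PSO (4): <0 0> <0 2> <2 0> <2 2>
target <0 0> ∈ {TSO,PSO}

SC:no TSO:yes PSO:yes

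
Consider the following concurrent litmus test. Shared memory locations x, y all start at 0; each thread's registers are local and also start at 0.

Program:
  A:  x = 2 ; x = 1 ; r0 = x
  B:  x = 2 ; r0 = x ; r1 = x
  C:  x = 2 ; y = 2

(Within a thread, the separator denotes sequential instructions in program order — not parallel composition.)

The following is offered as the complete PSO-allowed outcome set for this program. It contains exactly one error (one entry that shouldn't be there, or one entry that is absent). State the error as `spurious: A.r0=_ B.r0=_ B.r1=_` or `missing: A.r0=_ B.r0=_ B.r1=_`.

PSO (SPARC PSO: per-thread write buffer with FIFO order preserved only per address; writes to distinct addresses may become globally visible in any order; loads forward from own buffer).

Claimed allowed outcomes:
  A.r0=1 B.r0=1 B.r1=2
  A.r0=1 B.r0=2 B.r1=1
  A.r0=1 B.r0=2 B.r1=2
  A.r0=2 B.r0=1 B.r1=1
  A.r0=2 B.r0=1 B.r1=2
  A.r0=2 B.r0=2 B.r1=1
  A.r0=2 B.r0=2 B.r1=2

missing: A.r0=1 B.r0=1 B.r1=1

outcome vector order: (A.r0,B.r0,B.r1)
[PSO] allowed = {(1,1,1) (1,1,2) (1,2,1) (1,2,2) (2,1,1) (2,1,2) (2,2,1) (2,2,2)}
PSO∖claimed = {(1,1,1)}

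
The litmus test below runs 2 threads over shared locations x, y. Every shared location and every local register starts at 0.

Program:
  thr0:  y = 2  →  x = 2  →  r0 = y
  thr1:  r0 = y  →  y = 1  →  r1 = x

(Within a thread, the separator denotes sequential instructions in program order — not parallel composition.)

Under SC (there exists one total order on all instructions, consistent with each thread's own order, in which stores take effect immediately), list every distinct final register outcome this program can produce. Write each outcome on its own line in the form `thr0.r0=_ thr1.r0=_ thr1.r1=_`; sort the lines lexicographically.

outcome vector order: (thr0.r0,thr1.r0,thr1.r1)
|SC outcomes| = 7

thr0.r0=1 thr1.r0=0 thr1.r1=0
thr0.r0=1 thr1.r0=0 thr1.r1=2
thr0.r0=1 thr1.r0=2 thr1.r1=0
thr0.r0=1 thr1.r0=2 thr1.r1=2
thr0.r0=2 thr1.r0=0 thr1.r1=0
thr0.r0=2 thr1.r0=0 thr1.r1=2
thr0.r0=2 thr1.r0=2 thr1.r1=2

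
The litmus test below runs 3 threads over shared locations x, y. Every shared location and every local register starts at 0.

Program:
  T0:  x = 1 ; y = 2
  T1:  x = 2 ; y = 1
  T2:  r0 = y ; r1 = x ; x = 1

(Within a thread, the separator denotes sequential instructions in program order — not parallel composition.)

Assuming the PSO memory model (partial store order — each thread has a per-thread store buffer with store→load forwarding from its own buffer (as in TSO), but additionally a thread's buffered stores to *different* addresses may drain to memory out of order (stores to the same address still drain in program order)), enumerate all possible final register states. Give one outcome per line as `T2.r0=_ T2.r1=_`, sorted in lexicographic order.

outcome vector order: (T2.r0,T2.r1)
|PSO outcomes| = 9

T2.r0=0 T2.r1=0
T2.r0=0 T2.r1=1
T2.r0=0 T2.r1=2
T2.r0=1 T2.r1=0
T2.r0=1 T2.r1=1
T2.r0=1 T2.r1=2
T2.r0=2 T2.r1=0
T2.r0=2 T2.r1=1
T2.r0=2 T2.r1=2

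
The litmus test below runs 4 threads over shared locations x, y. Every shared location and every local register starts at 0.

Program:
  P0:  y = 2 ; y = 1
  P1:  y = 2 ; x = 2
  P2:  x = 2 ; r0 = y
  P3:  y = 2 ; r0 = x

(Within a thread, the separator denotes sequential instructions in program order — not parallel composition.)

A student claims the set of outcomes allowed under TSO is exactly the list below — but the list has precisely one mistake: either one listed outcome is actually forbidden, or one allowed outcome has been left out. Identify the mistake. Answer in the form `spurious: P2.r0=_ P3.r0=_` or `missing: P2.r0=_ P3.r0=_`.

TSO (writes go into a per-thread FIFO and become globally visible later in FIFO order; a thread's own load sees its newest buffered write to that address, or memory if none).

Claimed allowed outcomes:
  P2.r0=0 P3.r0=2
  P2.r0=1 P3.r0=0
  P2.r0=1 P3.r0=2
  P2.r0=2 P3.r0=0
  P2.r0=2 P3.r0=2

outcome vector order: (P2.r0,P3.r0)
[TSO] allowed = {0/0 0/2 1/0 1/2 2/0 2/2}
TSO∖claimed = {0/0}

missing: P2.r0=0 P3.r0=0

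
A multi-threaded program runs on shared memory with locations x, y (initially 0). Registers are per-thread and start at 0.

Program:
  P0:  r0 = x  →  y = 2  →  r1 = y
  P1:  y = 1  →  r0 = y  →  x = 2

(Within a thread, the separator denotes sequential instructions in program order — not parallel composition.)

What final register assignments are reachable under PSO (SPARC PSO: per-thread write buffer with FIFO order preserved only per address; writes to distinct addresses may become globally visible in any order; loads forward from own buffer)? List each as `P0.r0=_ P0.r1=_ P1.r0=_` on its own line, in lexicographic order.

outcome vector order: (P0.r0,P0.r1,P1.r0)
|PSO outcomes| = 5

P0.r0=0 P0.r1=1 P1.r0=1
P0.r0=0 P0.r1=2 P1.r0=1
P0.r0=0 P0.r1=2 P1.r0=2
P0.r0=2 P0.r1=1 P1.r0=1
P0.r0=2 P0.r1=2 P1.r0=1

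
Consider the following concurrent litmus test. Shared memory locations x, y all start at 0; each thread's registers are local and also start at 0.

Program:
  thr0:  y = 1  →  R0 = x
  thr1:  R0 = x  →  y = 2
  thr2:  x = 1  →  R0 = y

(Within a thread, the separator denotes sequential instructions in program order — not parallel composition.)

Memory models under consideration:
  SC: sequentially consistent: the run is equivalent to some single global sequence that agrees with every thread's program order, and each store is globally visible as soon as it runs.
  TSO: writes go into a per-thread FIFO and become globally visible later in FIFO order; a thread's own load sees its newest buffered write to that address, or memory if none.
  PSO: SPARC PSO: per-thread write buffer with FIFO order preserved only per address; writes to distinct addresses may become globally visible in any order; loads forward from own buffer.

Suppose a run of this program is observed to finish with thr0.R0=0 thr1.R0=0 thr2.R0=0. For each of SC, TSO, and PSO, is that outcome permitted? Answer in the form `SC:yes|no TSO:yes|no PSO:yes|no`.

outcome vector order: (thr0.R0,thr1.R0,thr2.R0)
SC (10): 001; 002; 011; 012; 100; 101; 102; 110; 111; 112
TSO (12): 000; 001; 002; 010; 011; 012; 100; 101; 102; 110; 111; 112
PSO (12): 000; 001; 002; 010; 011; 012; 100; 101; 102; 110; 111; 112
target 000 ∈ {TSO,PSO}

SC:no TSO:yes PSO:yes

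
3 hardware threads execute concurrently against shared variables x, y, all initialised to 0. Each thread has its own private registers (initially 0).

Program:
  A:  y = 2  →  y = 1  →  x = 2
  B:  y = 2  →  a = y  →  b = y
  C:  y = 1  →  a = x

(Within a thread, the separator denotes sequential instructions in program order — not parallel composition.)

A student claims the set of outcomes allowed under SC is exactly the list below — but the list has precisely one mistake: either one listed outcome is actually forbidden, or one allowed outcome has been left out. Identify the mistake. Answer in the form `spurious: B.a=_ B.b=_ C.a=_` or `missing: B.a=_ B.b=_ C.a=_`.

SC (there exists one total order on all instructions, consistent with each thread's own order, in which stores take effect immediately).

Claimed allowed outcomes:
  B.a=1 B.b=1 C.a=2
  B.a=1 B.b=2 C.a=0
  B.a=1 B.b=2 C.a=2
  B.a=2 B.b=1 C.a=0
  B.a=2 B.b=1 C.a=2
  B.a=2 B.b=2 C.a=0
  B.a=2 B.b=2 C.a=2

outcome vector order: (B.a,B.b,C.a)
under SC → <1 1 0>; <1 1 2>; <1 2 0>; <1 2 2>; <2 1 0>; <2 1 2>; <2 2 0>; <2 2 2>
SC∖claimed = {<1 1 0>}

missing: B.a=1 B.b=1 C.a=0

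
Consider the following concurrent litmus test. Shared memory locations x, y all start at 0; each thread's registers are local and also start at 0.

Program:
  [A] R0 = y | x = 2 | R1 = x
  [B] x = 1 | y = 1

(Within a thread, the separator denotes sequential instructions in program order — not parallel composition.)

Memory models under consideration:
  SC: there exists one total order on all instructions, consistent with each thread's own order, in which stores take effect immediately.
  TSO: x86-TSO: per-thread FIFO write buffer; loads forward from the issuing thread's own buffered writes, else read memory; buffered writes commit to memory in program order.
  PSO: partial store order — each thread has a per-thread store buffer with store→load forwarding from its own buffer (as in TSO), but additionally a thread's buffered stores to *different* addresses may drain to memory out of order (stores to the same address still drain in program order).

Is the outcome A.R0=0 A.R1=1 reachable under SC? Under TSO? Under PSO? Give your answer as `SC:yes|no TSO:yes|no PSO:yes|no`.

outcome vector order: (A.R0,A.R1)
[SC] allowed = {0/1, 0/2, 1/2}
[TSO] allowed = {0/1, 0/2, 1/2}
[PSO] allowed = {0/1, 0/2, 1/1, 1/2}
target 0/1 ∈ {SC,TSO,PSO}

SC:yes TSO:yes PSO:yes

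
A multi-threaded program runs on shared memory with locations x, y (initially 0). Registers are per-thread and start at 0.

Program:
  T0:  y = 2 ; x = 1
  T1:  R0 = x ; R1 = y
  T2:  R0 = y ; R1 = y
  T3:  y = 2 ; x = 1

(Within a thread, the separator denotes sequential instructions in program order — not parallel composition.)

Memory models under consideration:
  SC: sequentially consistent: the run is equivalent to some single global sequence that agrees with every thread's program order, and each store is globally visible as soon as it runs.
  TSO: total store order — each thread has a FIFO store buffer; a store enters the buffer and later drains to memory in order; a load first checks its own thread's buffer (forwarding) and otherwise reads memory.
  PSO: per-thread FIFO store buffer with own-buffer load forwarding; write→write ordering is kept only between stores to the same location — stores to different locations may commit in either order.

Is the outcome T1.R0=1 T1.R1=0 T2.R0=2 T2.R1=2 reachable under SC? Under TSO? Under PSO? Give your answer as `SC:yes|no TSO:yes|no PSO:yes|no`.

SC:no TSO:no PSO:yes

outcome vector order: (T1.R0,T1.R1,T2.R0,T2.R1)
[SC] allowed = {0/0/0/0; 0/0/0/2; 0/0/2/2; 0/2/0/0; 0/2/0/2; 0/2/2/2; 1/2/0/0; 1/2/0/2; 1/2/2/2}
[TSO] allowed = {0/0/0/0; 0/0/0/2; 0/0/2/2; 0/2/0/0; 0/2/0/2; 0/2/2/2; 1/2/0/0; 1/2/0/2; 1/2/2/2}
[PSO] allowed = {0/0/0/0; 0/0/0/2; 0/0/2/2; 0/2/0/0; 0/2/0/2; 0/2/2/2; 1/0/0/0; 1/0/0/2; 1/0/2/2; 1/2/0/0; 1/2/0/2; 1/2/2/2}
target 1/0/2/2 ∈ {PSO}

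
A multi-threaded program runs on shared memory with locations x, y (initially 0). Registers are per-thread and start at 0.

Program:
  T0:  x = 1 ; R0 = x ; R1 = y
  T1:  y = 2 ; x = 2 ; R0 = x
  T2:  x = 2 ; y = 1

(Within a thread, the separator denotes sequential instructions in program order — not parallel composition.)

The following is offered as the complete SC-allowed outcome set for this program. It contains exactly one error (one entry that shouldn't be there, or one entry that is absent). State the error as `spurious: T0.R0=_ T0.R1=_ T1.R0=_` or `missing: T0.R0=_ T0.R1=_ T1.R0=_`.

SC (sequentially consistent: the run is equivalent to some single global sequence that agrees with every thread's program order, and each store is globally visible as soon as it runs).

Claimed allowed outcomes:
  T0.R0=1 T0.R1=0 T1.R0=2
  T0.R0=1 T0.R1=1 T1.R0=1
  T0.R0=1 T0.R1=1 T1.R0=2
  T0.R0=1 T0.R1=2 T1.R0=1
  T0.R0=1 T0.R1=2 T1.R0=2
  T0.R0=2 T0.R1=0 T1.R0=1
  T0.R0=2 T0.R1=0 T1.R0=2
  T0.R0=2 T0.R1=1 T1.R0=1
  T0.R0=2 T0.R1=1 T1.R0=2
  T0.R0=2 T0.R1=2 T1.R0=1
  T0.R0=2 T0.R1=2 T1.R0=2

outcome vector order: (T0.R0,T0.R1,T1.R0)
[SC] allowed = {1/0/2, 1/1/1, 1/1/2, 1/2/1, 1/2/2, 2/0/2, 2/1/1, 2/1/2, 2/2/1, 2/2/2}
claimed∖SC = {2/0/1}

spurious: T0.R0=2 T0.R1=0 T1.R0=1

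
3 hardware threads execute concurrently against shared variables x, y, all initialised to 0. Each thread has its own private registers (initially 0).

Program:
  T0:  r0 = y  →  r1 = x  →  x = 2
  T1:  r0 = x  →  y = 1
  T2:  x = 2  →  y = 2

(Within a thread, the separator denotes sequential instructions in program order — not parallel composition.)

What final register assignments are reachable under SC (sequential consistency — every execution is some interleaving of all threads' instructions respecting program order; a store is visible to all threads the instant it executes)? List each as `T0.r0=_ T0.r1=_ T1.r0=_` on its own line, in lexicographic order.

outcome vector order: (T0.r0,T0.r1,T1.r0)
|SC outcomes| = 9

T0.r0=0 T0.r1=0 T1.r0=0
T0.r0=0 T0.r1=0 T1.r0=2
T0.r0=0 T0.r1=2 T1.r0=0
T0.r0=0 T0.r1=2 T1.r0=2
T0.r0=1 T0.r1=0 T1.r0=0
T0.r0=1 T0.r1=2 T1.r0=0
T0.r0=1 T0.r1=2 T1.r0=2
T0.r0=2 T0.r1=2 T1.r0=0
T0.r0=2 T0.r1=2 T1.r0=2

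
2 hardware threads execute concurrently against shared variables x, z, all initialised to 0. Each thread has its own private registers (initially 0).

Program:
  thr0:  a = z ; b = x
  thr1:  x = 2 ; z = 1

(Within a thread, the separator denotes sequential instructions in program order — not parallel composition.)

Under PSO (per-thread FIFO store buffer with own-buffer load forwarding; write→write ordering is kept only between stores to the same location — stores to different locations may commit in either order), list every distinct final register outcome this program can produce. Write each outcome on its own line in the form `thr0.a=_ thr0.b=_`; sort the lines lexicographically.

outcome vector order: (thr0.a,thr0.b)
|PSO outcomes| = 4

thr0.a=0 thr0.b=0
thr0.a=0 thr0.b=2
thr0.a=1 thr0.b=0
thr0.a=1 thr0.b=2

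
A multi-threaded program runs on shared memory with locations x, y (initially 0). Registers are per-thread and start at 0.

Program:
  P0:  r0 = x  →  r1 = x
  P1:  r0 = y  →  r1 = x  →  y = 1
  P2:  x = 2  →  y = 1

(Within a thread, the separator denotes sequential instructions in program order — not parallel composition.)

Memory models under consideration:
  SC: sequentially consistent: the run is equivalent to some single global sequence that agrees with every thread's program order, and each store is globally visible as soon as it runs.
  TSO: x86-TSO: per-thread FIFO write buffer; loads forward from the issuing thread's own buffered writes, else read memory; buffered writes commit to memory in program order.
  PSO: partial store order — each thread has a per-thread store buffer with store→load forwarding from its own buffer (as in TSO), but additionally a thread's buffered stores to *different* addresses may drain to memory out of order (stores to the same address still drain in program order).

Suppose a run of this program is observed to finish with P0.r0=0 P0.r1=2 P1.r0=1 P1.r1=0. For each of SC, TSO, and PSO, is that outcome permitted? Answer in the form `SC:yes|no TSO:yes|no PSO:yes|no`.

outcome vector order: (P0.r0,P0.r1,P1.r0,P1.r1)
SC: 9 outcomes — {<0 0 0 0>, <0 0 0 2>, <0 0 1 2>, <0 2 0 0>, <0 2 0 2>, <0 2 1 2>, <2 2 0 0>, <2 2 0 2>, <2 2 1 2>}
TSO: 9 outcomes — {<0 0 0 0>, <0 0 0 2>, <0 0 1 2>, <0 2 0 0>, <0 2 0 2>, <0 2 1 2>, <2 2 0 0>, <2 2 0 2>, <2 2 1 2>}
PSO: 12 outcomes — {<0 0 0 0>, <0 0 0 2>, <0 0 1 0>, <0 0 1 2>, <0 2 0 0>, <0 2 0 2>, <0 2 1 0>, <0 2 1 2>, <2 2 0 0>, <2 2 0 2>, <2 2 1 0>, <2 2 1 2>}
target <0 2 1 0> ∈ {PSO}

SC:no TSO:no PSO:yes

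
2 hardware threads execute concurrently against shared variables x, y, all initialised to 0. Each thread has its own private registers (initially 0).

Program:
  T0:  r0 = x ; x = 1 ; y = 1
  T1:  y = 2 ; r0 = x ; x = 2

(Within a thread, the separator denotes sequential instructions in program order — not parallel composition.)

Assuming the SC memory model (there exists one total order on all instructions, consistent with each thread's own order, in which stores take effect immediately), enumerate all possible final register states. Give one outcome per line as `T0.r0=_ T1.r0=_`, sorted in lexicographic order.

T0.r0=0 T1.r0=0
T0.r0=0 T1.r0=1
T0.r0=2 T1.r0=0

outcome vector order: (T0.r0,T1.r0)
|SC outcomes| = 3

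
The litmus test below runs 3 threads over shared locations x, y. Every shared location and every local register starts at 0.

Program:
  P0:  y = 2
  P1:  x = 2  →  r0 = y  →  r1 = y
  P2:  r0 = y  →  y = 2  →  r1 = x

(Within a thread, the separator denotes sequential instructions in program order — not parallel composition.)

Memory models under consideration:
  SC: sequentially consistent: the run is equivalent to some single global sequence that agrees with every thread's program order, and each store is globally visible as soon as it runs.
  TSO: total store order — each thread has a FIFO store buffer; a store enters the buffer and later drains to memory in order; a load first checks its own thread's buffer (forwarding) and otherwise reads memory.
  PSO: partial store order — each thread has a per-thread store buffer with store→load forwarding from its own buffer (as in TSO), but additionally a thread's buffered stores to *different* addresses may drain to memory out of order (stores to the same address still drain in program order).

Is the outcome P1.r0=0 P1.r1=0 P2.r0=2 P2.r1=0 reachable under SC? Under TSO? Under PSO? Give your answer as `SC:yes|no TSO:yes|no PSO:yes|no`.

SC:no TSO:yes PSO:yes

outcome vector order: (P1.r0,P1.r1,P2.r0,P2.r1)
SC: 8 outcomes — {0002; 0022; 0202; 0222; 2200; 2202; 2220; 2222}
TSO: 12 outcomes — {0000; 0002; 0020; 0022; 0200; 0202; 0220; 0222; 2200; 2202; 2220; 2222}
PSO: 12 outcomes — {0000; 0002; 0020; 0022; 0200; 0202; 0220; 0222; 2200; 2202; 2220; 2222}
target 0020 ∈ {TSO,PSO}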